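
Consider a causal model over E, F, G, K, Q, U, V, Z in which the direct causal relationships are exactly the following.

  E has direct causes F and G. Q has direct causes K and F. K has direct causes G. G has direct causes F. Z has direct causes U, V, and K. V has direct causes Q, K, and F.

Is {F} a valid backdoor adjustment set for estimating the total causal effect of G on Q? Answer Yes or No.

Backdoor paths from G to Q (paths whose first edge points into G):
  P1: G <- F -> Q
  P2: G <- F -> V <- K -> Q
  P3: G <- F -> V <- Q
  P4: G <- F -> V -> Z <- K -> Q
Condition 1 (no descendant of G in the set): holds — descendants of G are {E, K, Q, V, Z}; none are in {F}.
Condition 2 (every backdoor path blocked by {F}):
  P1: blocked at fork node F ∈ conditioning set.
  P2: blocked at fork node F ∈ conditioning set.
  P3: blocked at fork node F ∈ conditioning set.
  P4: blocked at fork node F ∈ conditioning set.
{F} satisfies the backdoor criterion.

Yes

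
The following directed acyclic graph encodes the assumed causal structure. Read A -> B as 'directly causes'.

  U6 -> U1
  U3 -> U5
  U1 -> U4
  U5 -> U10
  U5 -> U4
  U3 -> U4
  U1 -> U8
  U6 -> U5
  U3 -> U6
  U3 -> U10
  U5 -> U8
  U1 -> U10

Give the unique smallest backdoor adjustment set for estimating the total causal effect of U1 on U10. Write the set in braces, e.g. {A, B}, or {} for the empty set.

{U6}

Variables eligible for adjustment (non-descendants of U1, excluding U1 and U10): {U3, U5, U6}.
Backdoor paths from U1 to U10:
  P1: U1 <- U6 <- U3 -> U5 -> U10
  P2: U1 <- U6 <- U3 -> U10
  P3: U1 <- U6 <- U3 -> U4 <- U5 -> U10
  P4: U1 <- U6 -> U5 <- U3 -> U10
  P5: U1 <- U6 -> U5 -> U10
  P6: U1 <- U6 -> U5 -> U4 <- U3 -> U10
The empty set is not sufficient: P1 (U1 <- U6 <- U3 -> U5 -> U10) has no collider blocking it and no conditioned non-collider, so it is open.
Try {U6}:
  P1: blocked at chain node U6 ∈ conditioning set.
  P2: blocked at chain node U6 ∈ conditioning set.
  P3: blocked at chain node U6 ∈ conditioning set.
  P4: blocked at fork node U6 ∈ conditioning set.
  P5: blocked at fork node U6 ∈ conditioning set.
  P6: blocked at fork node U6 ∈ conditioning set.
{U6} contains no descendant of U1 and blocks every backdoor path.
No other singleton works — e.g. {U3} leaves P5 open — so {U6} is the unique smallest valid adjustment set.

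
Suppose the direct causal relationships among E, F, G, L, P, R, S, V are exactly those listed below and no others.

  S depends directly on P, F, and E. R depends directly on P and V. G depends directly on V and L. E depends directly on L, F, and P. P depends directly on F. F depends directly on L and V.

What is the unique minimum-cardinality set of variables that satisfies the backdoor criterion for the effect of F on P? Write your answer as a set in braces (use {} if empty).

{}

Variables eligible for adjustment (non-descendants of F, excluding F and P): {G, L, V}.
Backdoor paths from F to P:
  P1: F <- L -> G <- V -> R <- P
  P2: F <- L -> E <- P
  P3: F <- L -> E -> S <- P
  P4: F <- V -> G <- L -> E <- P
  P5: F <- V -> G <- L -> E -> S <- P
  P6: F <- V -> R <- P
Each backdoor path contains an unconditioned collider, so every path is already blocked with the empty conditioning set:
  P1: blocked at collider G (neither it nor any descendant is in the conditioning set).
  P2: blocked at collider E (neither it nor any descendant is in the conditioning set).
  P3: blocked at collider S (neither it nor any descendant is in the conditioning set).
  P4: blocked at collider G (neither it nor any descendant is in the conditioning set).
  P5: blocked at collider G (neither it nor any descendant is in the conditioning set).
  P6: blocked at collider R (neither it nor any descendant is in the conditioning set).
The empty set is therefore the unique smallest valid set.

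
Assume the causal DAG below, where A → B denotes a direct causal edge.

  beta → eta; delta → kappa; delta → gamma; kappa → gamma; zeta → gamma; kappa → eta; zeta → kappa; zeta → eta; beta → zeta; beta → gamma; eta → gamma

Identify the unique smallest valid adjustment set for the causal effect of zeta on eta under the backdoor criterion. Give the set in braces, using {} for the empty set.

{beta}

Variables eligible for adjustment (non-descendants of zeta, excluding zeta and eta): {beta, delta}.
Backdoor paths from zeta to eta:
  P1: zeta <- beta -> eta
  P2: zeta <- beta -> gamma <- delta -> kappa -> eta
  P3: zeta <- beta -> gamma <- kappa -> eta
  P4: zeta <- beta -> gamma <- eta
The empty set is not sufficient: P1 (zeta <- beta -> eta) has no collider blocking it and no conditioned non-collider, so it is open.
Try {beta}:
  P1: blocked at fork node beta ∈ conditioning set.
  P2: blocked at fork node beta ∈ conditioning set.
  P3: blocked at fork node beta ∈ conditioning set.
  P4: blocked at fork node beta ∈ conditioning set.
{beta} contains no descendant of zeta and blocks every backdoor path.
No other singleton works — e.g. {delta} leaves P1 open — so {beta} is the unique smallest valid adjustment set.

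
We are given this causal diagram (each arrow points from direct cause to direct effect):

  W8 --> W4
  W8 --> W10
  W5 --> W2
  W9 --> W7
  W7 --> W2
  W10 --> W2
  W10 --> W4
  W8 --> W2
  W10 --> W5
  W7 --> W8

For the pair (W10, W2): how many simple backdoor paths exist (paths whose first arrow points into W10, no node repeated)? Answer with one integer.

2

A backdoor path from W10 to W2 is any simple undirected path whose first edge points into W10 (i.e. leaves W10 via a parent).
Parents of W10: {W8}.
Enumerating:
  P1: W10 <- W8 <- W7 -> W2
  P2: W10 <- W8 -> W2
That exhausts the simple backdoor paths. Count: 2.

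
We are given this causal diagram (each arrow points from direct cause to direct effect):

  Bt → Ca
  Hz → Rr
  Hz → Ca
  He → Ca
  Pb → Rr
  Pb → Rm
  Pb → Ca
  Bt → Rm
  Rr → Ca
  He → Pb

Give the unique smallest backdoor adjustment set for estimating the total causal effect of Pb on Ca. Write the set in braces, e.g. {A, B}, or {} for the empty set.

Variables eligible for adjustment (non-descendants of Pb, excluding Pb and Ca): {Bt, He, Hz}.
Backdoor paths from Pb to Ca:
  P1: Pb <- He -> Ca
The empty set is not sufficient: P1 (Pb <- He -> Ca) has no collider blocking it and no conditioned non-collider, so it is open.
Try {He}:
  P1: blocked at fork node He ∈ conditioning set.
{He} contains no descendant of Pb and blocks every backdoor path.
No other singleton works — e.g. {Hz} leaves P1 open — so {He} is the unique smallest valid adjustment set.

{He}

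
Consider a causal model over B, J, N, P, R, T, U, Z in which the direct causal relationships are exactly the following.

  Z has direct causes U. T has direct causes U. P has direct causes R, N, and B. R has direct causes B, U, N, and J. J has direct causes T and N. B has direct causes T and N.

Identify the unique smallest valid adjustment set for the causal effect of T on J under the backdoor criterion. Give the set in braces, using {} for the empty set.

{}

Variables eligible for adjustment (non-descendants of T, excluding T and J): {N, U, Z}.
Backdoor paths from T to J:
  P1: T <- U -> R <- N -> J
  P2: T <- U -> R <- B <- N -> J
  P3: T <- U -> R <- B -> P <- N -> J
  P4: T <- U -> R <- J
  P5: T <- U -> R -> P <- N -> J
  P6: T <- U -> R -> P <- B <- N -> J
Each backdoor path contains an unconditioned collider, so every path is already blocked with the empty conditioning set:
  P1: blocked at collider R (neither it nor any descendant is in the conditioning set).
  P2: blocked at collider R (neither it nor any descendant is in the conditioning set).
  P3: blocked at collider R (neither it nor any descendant is in the conditioning set).
  P4: blocked at collider R (neither it nor any descendant is in the conditioning set).
  P5: blocked at collider P (neither it nor any descendant is in the conditioning set).
  P6: blocked at collider P (neither it nor any descendant is in the conditioning set).
The empty set is therefore the unique smallest valid set.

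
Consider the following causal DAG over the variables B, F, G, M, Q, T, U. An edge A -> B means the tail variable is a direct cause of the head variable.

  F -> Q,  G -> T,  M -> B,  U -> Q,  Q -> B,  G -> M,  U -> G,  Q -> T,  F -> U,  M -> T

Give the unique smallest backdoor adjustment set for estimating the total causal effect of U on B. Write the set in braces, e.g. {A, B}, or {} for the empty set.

Variables eligible for adjustment (non-descendants of U, excluding U and B): {F}.
Backdoor paths from U to B:
  P1: U <- F -> Q -> B
  P2: U <- F -> Q -> T <- G -> M -> B
  P3: U <- F -> Q -> T <- M -> B
The empty set is not sufficient: P1 (U <- F -> Q -> B) has no collider blocking it and no conditioned non-collider, so it is open.
Try {F}:
  P1: blocked at fork node F ∈ conditioning set.
  P2: blocked at fork node F ∈ conditioning set.
  P3: blocked at fork node F ∈ conditioning set.
{F} contains no descendant of U and blocks every backdoor path.
{F} is the unique smallest valid adjustment set.

{F}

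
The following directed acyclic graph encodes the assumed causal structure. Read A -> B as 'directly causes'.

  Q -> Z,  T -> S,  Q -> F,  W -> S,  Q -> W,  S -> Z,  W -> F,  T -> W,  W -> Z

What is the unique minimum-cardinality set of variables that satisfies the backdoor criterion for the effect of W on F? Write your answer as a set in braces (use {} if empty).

{Q}

Variables eligible for adjustment (non-descendants of W, excluding W and F): {Q, T}.
Backdoor paths from W to F:
  P1: W <- Q -> F
  P2: W <- T -> S -> Z <- Q -> F
The empty set is not sufficient: P1 (W <- Q -> F) has no collider blocking it and no conditioned non-collider, so it is open.
Try {Q}:
  P1: blocked at fork node Q ∈ conditioning set.
  P2: blocked at collider Z (neither it nor any descendant is in the conditioning set).
{Q} contains no descendant of W and blocks every backdoor path.
No other singleton works — e.g. {T} leaves P1 open — so {Q} is the unique smallest valid adjustment set.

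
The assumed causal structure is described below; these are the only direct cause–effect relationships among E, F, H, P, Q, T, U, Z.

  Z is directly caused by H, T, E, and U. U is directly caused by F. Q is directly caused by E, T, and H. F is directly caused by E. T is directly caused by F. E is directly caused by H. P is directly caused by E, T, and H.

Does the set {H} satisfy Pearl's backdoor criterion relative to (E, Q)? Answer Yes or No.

Backdoor paths from E to Q (paths whose first edge points into E):
  P1: E <- H -> P <- T -> Q
  P2: E <- H -> Q
  P3: E <- H -> Z <- T -> Q
  P4: E <- H -> Z <- U <- F -> T -> Q
Condition 1 (no descendant of E in the set): holds — descendants of E are {F, P, Q, T, U, Z}; none are in {H}.
Condition 2 (every backdoor path blocked by {H}):
  P1: blocked at fork node H ∈ conditioning set.
  P2: blocked at fork node H ∈ conditioning set.
  P3: blocked at fork node H ∈ conditioning set.
  P4: blocked at fork node H ∈ conditioning set.
{H} satisfies the backdoor criterion.

Yes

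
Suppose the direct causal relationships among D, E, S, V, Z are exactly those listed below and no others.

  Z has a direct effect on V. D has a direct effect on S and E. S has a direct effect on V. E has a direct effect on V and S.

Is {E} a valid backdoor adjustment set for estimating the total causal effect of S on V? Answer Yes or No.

Backdoor paths from S to V (paths whose first edge points into S):
  P1: S <- D -> E -> V
  P2: S <- E -> V
Condition 1 (no descendant of S in the set): holds — descendants of S are {V}; none are in {E}.
Condition 2 (every backdoor path blocked by {E}):
  P1: blocked at chain node E ∈ conditioning set.
  P2: blocked at fork node E ∈ conditioning set.
{E} satisfies the backdoor criterion.

Yes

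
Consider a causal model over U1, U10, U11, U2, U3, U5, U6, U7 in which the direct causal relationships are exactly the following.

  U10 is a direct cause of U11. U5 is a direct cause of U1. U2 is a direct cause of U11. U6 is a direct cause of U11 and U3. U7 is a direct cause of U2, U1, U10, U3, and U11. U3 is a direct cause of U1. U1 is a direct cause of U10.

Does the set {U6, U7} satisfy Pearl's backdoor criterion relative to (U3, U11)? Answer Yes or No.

Backdoor paths from U3 to U11 (paths whose first edge points into U3):
  P1: U3 <- U7 -> U2 -> U11
  P2: U3 <- U7 -> U1 -> U10 -> U11
  P3: U3 <- U7 -> U10 -> U11
  P4: U3 <- U7 -> U11
  P5: U3 <- U6 -> U11
Condition 1 (no descendant of U3 in the set): holds — descendants of U3 are {U1, U10, U11}; none are in {U6, U7}.
Condition 2 (every backdoor path blocked by {U6, U7}):
  P1: blocked at fork node U7 ∈ conditioning set.
  P2: blocked at fork node U7 ∈ conditioning set.
  P3: blocked at fork node U7 ∈ conditioning set.
  P4: blocked at fork node U7 ∈ conditioning set.
  P5: blocked at fork node U6 ∈ conditioning set.
{U6, U7} satisfies the backdoor criterion.

Yes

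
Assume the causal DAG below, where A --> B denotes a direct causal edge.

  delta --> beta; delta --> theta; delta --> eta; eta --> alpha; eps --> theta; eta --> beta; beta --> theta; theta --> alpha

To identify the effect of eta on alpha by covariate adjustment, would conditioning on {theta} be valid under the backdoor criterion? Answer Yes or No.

No

Backdoor paths from eta to alpha (paths whose first edge points into eta):
  P1: eta <- delta -> beta -> theta -> alpha
  P2: eta <- delta -> theta -> alpha
Condition 1 (no descendant of eta in the set): FAILS — theta is a descendant of eta.
Condition 2 (every backdoor path blocked by {theta}):
  P1: blocked at chain node theta ∈ conditioning set.
  P2: blocked at chain node theta ∈ conditioning set.
{theta} does not satisfy the backdoor criterion.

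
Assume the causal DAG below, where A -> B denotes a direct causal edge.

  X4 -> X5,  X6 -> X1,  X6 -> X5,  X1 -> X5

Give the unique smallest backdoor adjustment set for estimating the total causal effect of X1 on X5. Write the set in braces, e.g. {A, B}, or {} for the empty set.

Variables eligible for adjustment (non-descendants of X1, excluding X1 and X5): {X4, X6}.
Backdoor paths from X1 to X5:
  P1: X1 <- X6 -> X5
The empty set is not sufficient: P1 (X1 <- X6 -> X5) has no collider blocking it and no conditioned non-collider, so it is open.
Try {X6}:
  P1: blocked at fork node X6 ∈ conditioning set.
{X6} contains no descendant of X1 and blocks every backdoor path.
No other singleton works — e.g. {X4} leaves P1 open — so {X6} is the unique smallest valid adjustment set.

{X6}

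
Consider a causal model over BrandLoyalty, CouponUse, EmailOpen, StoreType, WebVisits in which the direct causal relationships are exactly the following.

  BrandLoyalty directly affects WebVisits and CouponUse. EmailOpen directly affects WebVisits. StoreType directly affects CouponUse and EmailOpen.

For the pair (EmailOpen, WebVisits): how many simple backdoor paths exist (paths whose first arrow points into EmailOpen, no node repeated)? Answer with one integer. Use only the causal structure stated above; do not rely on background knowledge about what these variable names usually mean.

1

A backdoor path from EmailOpen to WebVisits is any simple undirected path whose first edge points into EmailOpen (i.e. leaves EmailOpen via a parent).
Parents of EmailOpen: {StoreType}.
Enumerating:
  P1: EmailOpen <- StoreType -> CouponUse <- BrandLoyalty -> WebVisits
That exhausts the simple backdoor paths. Count: 1.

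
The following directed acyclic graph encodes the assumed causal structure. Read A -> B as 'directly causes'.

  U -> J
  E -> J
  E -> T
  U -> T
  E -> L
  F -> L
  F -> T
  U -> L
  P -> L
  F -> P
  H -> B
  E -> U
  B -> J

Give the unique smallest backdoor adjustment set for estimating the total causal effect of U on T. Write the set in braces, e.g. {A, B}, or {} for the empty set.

Variables eligible for adjustment (non-descendants of U, excluding U and T): {B, E, F, H, P}.
Backdoor paths from U to T:
  P1: U <- E -> T
  P2: U <- E -> L <- F -> T
  P3: U <- E -> L <- P <- F -> T
The empty set is not sufficient: P1 (U <- E -> T) has no collider blocking it and no conditioned non-collider, so it is open.
Try {E}:
  P1: blocked at fork node E ∈ conditioning set.
  P2: blocked at fork node E ∈ conditioning set.
  P3: blocked at fork node E ∈ conditioning set.
{E} contains no descendant of U and blocks every backdoor path.
No other singleton works — e.g. {H} leaves P1 open — so {E} is the unique smallest valid adjustment set.

{E}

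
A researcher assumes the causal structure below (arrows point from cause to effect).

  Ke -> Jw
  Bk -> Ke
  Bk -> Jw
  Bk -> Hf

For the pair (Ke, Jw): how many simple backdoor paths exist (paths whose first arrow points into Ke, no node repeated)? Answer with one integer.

1

A backdoor path from Ke to Jw is any simple undirected path whose first edge points into Ke (i.e. leaves Ke via a parent).
Parents of Ke: {Bk}.
Enumerating:
  P1: Ke <- Bk -> Jw
That exhausts the simple backdoor paths. Count: 1.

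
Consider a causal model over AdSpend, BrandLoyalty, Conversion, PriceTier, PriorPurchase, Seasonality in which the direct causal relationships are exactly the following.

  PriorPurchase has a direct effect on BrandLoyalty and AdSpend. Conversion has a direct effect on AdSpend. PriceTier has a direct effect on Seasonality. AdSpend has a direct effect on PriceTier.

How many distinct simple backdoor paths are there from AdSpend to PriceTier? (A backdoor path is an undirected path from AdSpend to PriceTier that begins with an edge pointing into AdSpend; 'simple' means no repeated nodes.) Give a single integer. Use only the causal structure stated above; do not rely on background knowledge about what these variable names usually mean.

0

A backdoor path from AdSpend to PriceTier is any simple undirected path whose first edge points into AdSpend (i.e. leaves AdSpend via a parent).
Parents of AdSpend: {Conversion, PriorPurchase}.
No simple path from any parent of AdSpend reaches PriceTier without revisiting AdSpend, so there are no backdoor paths.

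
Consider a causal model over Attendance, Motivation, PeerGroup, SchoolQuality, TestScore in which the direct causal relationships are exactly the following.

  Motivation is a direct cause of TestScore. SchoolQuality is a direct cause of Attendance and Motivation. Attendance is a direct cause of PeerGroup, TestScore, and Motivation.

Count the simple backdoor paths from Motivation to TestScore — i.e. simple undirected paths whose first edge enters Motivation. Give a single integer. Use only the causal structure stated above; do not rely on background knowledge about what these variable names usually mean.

2

A backdoor path from Motivation to TestScore is any simple undirected path whose first edge points into Motivation (i.e. leaves Motivation via a parent).
Parents of Motivation: {Attendance, SchoolQuality}.
Enumerating:
  P1: Motivation <- SchoolQuality -> Attendance -> TestScore
  P2: Motivation <- Attendance -> TestScore
That exhausts the simple backdoor paths. Count: 2.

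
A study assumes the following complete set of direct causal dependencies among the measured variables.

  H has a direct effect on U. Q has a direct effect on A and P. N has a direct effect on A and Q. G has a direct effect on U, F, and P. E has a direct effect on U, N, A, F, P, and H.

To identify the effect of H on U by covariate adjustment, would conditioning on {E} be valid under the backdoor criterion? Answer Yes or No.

Yes

Backdoor paths from H to U (paths whose first edge points into H):
  P1: H <- E -> F <- G -> U
  P2: H <- E -> N -> Q -> P <- G -> U
  P3: H <- E -> N -> A <- Q -> P <- G -> U
  P4: H <- E -> P <- G -> U
  P5: H <- E -> A <- N -> Q -> P <- G -> U
  P6: H <- E -> A <- Q -> P <- G -> U
  P7: H <- E -> U
Condition 1 (no descendant of H in the set): holds — descendants of H are {U}; none are in {E}.
Condition 2 (every backdoor path blocked by {E}):
  P1: blocked at fork node E ∈ conditioning set.
  P2: blocked at fork node E ∈ conditioning set.
  P3: blocked at fork node E ∈ conditioning set.
  P4: blocked at fork node E ∈ conditioning set.
  P5: blocked at fork node E ∈ conditioning set.
  P6: blocked at fork node E ∈ conditioning set.
  P7: blocked at fork node E ∈ conditioning set.
{E} satisfies the backdoor criterion.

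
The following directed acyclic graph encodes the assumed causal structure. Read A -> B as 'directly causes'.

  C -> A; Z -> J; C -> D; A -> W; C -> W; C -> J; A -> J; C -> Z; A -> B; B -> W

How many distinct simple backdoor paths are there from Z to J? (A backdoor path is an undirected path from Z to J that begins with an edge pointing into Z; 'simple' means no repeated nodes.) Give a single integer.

4

A backdoor path from Z to J is any simple undirected path whose first edge points into Z (i.e. leaves Z via a parent).
Parents of Z: {C}.
Enumerating:
  P1: Z <- C -> A -> J
  P2: Z <- C -> W <- A -> J
  P3: Z <- C -> W <- B <- A -> J
  P4: Z <- C -> J
That exhausts the simple backdoor paths. Count: 4.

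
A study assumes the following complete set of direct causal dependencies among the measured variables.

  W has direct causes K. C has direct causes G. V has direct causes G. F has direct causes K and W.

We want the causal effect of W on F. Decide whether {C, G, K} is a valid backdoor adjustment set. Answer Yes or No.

Yes

Backdoor paths from W to F (paths whose first edge points into W):
  P1: W <- K -> F
Condition 1 (no descendant of W in the set): holds — descendants of W are {F}; none are in {C, G, K}.
Condition 2 (every backdoor path blocked by {C, G, K}):
  P1: blocked at fork node K ∈ conditioning set.
{C, G, K} satisfies the backdoor criterion.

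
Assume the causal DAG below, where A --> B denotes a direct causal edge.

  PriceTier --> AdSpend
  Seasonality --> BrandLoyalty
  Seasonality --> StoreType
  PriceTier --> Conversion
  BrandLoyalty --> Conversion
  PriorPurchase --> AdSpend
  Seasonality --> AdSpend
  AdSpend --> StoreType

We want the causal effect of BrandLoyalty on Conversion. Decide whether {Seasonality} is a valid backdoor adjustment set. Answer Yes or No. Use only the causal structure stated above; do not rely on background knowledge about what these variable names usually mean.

Yes

Backdoor paths from BrandLoyalty to Conversion (paths whose first edge points into BrandLoyalty):
  P1: BrandLoyalty <- Seasonality -> AdSpend <- PriceTier -> Conversion
  P2: BrandLoyalty <- Seasonality -> StoreType <- AdSpend <- PriceTier -> Conversion
Condition 1 (no descendant of BrandLoyalty in the set): holds — descendants of BrandLoyalty are {Conversion}; none are in {Seasonality}.
Condition 2 (every backdoor path blocked by {Seasonality}):
  P1: blocked at fork node Seasonality ∈ conditioning set.
  P2: blocked at fork node Seasonality ∈ conditioning set.
{Seasonality} satisfies the backdoor criterion.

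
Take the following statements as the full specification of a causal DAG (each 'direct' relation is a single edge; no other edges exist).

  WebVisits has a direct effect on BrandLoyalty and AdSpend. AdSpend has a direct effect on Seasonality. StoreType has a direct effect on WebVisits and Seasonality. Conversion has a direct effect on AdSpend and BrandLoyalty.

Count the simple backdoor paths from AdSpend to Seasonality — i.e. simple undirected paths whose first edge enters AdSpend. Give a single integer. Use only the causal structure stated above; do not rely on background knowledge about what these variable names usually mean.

A backdoor path from AdSpend to Seasonality is any simple undirected path whose first edge points into AdSpend (i.e. leaves AdSpend via a parent).
Parents of AdSpend: {Conversion, WebVisits}.
Enumerating:
  P1: AdSpend <- Conversion -> BrandLoyalty <- WebVisits <- StoreType -> Seasonality
  P2: AdSpend <- WebVisits <- StoreType -> Seasonality
That exhausts the simple backdoor paths. Count: 2.

2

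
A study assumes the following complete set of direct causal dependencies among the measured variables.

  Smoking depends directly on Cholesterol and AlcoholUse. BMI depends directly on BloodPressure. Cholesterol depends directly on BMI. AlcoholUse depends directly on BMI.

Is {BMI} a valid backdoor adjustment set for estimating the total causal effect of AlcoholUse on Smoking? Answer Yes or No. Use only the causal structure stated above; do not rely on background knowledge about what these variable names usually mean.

Backdoor paths from AlcoholUse to Smoking (paths whose first edge points into AlcoholUse):
  P1: AlcoholUse <- BMI -> Cholesterol -> Smoking
Condition 1 (no descendant of AlcoholUse in the set): holds — descendants of AlcoholUse are {Smoking}; none are in {BMI}.
Condition 2 (every backdoor path blocked by {BMI}):
  P1: blocked at fork node BMI ∈ conditioning set.
{BMI} satisfies the backdoor criterion.

Yes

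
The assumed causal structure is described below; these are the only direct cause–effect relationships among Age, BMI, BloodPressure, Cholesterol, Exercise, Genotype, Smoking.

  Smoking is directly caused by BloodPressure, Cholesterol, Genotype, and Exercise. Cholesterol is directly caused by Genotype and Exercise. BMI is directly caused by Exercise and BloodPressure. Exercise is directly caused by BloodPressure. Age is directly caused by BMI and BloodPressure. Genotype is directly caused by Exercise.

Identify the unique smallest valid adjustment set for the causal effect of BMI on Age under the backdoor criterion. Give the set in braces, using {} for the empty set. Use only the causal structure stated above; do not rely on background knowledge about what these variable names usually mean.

{BloodPressure}

Variables eligible for adjustment (non-descendants of BMI, excluding BMI and Age): {BloodPressure, Cholesterol, Exercise, Genotype, Smoking}.
Backdoor paths from BMI to Age:
  P1: BMI <- BloodPressure -> Age
  P2: BMI <- Exercise <- BloodPressure -> Age
  P3: BMI <- Exercise -> Genotype -> Cholesterol -> Smoking <- BloodPressure -> Age
  P4: BMI <- Exercise -> Genotype -> Smoking <- BloodPressure -> Age
  P5: BMI <- Exercise -> Cholesterol <- Genotype -> Smoking <- BloodPressure -> Age
  P6: BMI <- Exercise -> Cholesterol -> Smoking <- BloodPressure -> Age
  P7: BMI <- Exercise -> Smoking <- BloodPressure -> Age
The empty set is not sufficient: P1 (BMI <- BloodPressure -> Age) has no collider blocking it and no conditioned non-collider, so it is open.
Try {BloodPressure}:
  P1: blocked at fork node BloodPressure ∈ conditioning set.
  P2: blocked at fork node BloodPressure ∈ conditioning set.
  P3: blocked at collider Smoking (neither it nor any descendant is in the conditioning set).
  P4: blocked at collider Smoking (neither it nor any descendant is in the conditioning set).
  P5: blocked at collider Cholesterol (neither it nor any descendant is in the conditioning set).
  P6: blocked at collider Smoking (neither it nor any descendant is in the conditioning set).
  P7: blocked at collider Smoking (neither it nor any descendant is in the conditioning set).
{BloodPressure} contains no descendant of BMI and blocks every backdoor path.
No other singleton works — e.g. {Exercise} leaves P1 open — so {BloodPressure} is the unique smallest valid adjustment set.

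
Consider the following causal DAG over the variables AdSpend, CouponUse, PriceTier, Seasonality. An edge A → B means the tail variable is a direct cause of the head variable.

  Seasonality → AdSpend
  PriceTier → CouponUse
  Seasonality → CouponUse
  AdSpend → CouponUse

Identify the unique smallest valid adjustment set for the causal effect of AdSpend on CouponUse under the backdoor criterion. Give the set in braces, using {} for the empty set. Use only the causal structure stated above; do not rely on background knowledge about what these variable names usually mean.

{Seasonality}

Variables eligible for adjustment (non-descendants of AdSpend, excluding AdSpend and CouponUse): {PriceTier, Seasonality}.
Backdoor paths from AdSpend to CouponUse:
  P1: AdSpend <- Seasonality -> CouponUse
The empty set is not sufficient: P1 (AdSpend <- Seasonality -> CouponUse) has no collider blocking it and no conditioned non-collider, so it is open.
Try {Seasonality}:
  P1: blocked at fork node Seasonality ∈ conditioning set.
{Seasonality} contains no descendant of AdSpend and blocks every backdoor path.
No other singleton works — e.g. {PriceTier} leaves P1 open — so {Seasonality} is the unique smallest valid adjustment set.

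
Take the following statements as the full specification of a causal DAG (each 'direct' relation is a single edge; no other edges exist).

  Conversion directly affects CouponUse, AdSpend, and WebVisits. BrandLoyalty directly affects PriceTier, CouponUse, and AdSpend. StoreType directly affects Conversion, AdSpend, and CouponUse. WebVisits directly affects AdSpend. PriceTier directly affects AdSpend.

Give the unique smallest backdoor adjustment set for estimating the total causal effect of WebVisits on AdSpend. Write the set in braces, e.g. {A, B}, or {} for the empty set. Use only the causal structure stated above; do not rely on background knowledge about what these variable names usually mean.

Variables eligible for adjustment (non-descendants of WebVisits, excluding WebVisits and AdSpend): {BrandLoyalty, Conversion, CouponUse, PriceTier, StoreType}.
Backdoor paths from WebVisits to AdSpend:
  P1: WebVisits <- Conversion <- StoreType -> CouponUse <- BrandLoyalty -> PriceTier -> AdSpend
  P2: WebVisits <- Conversion <- StoreType -> CouponUse <- BrandLoyalty -> AdSpend
  P3: WebVisits <- Conversion <- StoreType -> AdSpend
  P4: WebVisits <- Conversion -> CouponUse <- BrandLoyalty -> PriceTier -> AdSpend
  P5: WebVisits <- Conversion -> CouponUse <- BrandLoyalty -> AdSpend
  P6: WebVisits <- Conversion -> CouponUse <- StoreType -> AdSpend
  P7: WebVisits <- Conversion -> AdSpend
The empty set is not sufficient: P3 (WebVisits <- Conversion <- StoreType -> AdSpend) has no collider blocking it and no conditioned non-collider, so it is open.
Try {Conversion}:
  P1: blocked at chain node Conversion ∈ conditioning set.
  P2: blocked at chain node Conversion ∈ conditioning set.
  P3: blocked at chain node Conversion ∈ conditioning set.
  P4: blocked at fork node Conversion ∈ conditioning set.
  P5: blocked at fork node Conversion ∈ conditioning set.
  P6: blocked at fork node Conversion ∈ conditioning set.
  P7: blocked at fork node Conversion ∈ conditioning set.
{Conversion} contains no descendant of WebVisits and blocks every backdoor path.
No other singleton works — e.g. {BrandLoyalty} leaves P3 open — so {Conversion} is the unique smallest valid adjustment set.

{Conversion}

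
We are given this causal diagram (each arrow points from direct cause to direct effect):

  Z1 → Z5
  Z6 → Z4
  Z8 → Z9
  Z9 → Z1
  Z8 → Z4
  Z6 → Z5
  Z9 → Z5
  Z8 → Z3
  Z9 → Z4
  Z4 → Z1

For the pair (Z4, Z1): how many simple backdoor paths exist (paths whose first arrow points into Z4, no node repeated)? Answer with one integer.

A backdoor path from Z4 to Z1 is any simple undirected path whose first edge points into Z4 (i.e. leaves Z4 via a parent).
Parents of Z4: {Z6, Z8, Z9}.
Enumerating:
  P1: Z4 <- Z8 -> Z9 -> Z1
  P2: Z4 <- Z8 -> Z9 -> Z5 <- Z1
  P3: Z4 <- Z6 -> Z5 <- Z9 -> Z1
  P4: Z4 <- Z6 -> Z5 <- Z1
  P5: Z4 <- Z9 -> Z1
  P6: Z4 <- Z9 -> Z5 <- Z1
That exhausts the simple backdoor paths. Count: 6.

6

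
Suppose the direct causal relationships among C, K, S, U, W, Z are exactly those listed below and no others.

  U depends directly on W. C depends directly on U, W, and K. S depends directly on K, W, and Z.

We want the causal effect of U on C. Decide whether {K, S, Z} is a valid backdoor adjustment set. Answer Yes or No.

Backdoor paths from U to C (paths whose first edge points into U):
  P1: U <- W -> S <- K -> C
  P2: U <- W -> C
Condition 1 (no descendant of U in the set): holds — descendants of U are {C}; none are in {K, S, Z}.
Condition 2 (every backdoor path blocked by {K, S, Z}):
  P1: blocked at fork node K ∈ conditioning set.
  P2: open — no interior node is in the conditioning set.
{K, S, Z} does not satisfy the backdoor criterion.

No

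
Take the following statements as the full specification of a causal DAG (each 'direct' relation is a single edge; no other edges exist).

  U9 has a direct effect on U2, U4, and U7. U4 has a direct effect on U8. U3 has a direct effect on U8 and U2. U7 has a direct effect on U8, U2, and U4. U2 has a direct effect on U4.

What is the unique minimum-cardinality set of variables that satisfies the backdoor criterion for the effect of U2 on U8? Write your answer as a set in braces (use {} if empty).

{U3, U7, U9}

Variables eligible for adjustment (non-descendants of U2, excluding U2 and U8): {U3, U7, U9}.
Backdoor paths from U2 to U8:
  P1: U2 <- U9 -> U7 -> U4 -> U8
  P2: U2 <- U9 -> U7 -> U8
  P3: U2 <- U9 -> U4 <- U7 -> U8
  P4: U2 <- U9 -> U4 -> U8
  P5: U2 <- U3 -> U8
  P6: U2 <- U7 <- U9 -> U4 -> U8
  P7: U2 <- U7 -> U4 -> U8
  P8: U2 <- U7 -> U8
The empty set is not sufficient: P1 (U2 <- U9 -> U7 -> U4 -> U8) has no collider blocking it and no conditioned non-collider, so it is open.
Try {U3, U7, U9}:
  P1: blocked at fork node U9 ∈ conditioning set.
  P2: blocked at fork node U9 ∈ conditioning set.
  P3: blocked at fork node U9 ∈ conditioning set.
  P4: blocked at fork node U9 ∈ conditioning set.
  P5: blocked at fork node U3 ∈ conditioning set.
  P6: blocked at chain node U7 ∈ conditioning set.
  P7: blocked at fork node U7 ∈ conditioning set.
  P8: blocked at fork node U7 ∈ conditioning set.
{U3, U7, U9} contains no descendant of U2 and blocks every backdoor path.
Every element of {U3, U7, U9} is needed (dropping U3 leaves P5 open; dropping U7 leaves P7 open; dropping U9 leaves P4 open), so no proper subset is valid.
Among all size-3 subsets of the eligible variables, only {U3, U7, U9} blocks every backdoor path, so it is the unique smallest valid adjustment set.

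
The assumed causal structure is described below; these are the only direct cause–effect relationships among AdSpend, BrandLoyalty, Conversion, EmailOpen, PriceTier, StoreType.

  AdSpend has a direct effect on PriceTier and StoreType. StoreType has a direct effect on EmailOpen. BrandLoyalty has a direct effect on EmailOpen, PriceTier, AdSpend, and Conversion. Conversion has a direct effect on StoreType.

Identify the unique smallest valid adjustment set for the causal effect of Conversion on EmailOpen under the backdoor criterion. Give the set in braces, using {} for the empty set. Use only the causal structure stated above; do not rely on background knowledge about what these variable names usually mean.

{BrandLoyalty}

Variables eligible for adjustment (non-descendants of Conversion, excluding Conversion and EmailOpen): {AdSpend, BrandLoyalty, PriceTier}.
Backdoor paths from Conversion to EmailOpen:
  P1: Conversion <- BrandLoyalty -> AdSpend -> StoreType -> EmailOpen
  P2: Conversion <- BrandLoyalty -> PriceTier <- AdSpend -> StoreType -> EmailOpen
  P3: Conversion <- BrandLoyalty -> EmailOpen
The empty set is not sufficient: P1 (Conversion <- BrandLoyalty -> AdSpend -> StoreType -> EmailOpen) has no collider blocking it and no conditioned non-collider, so it is open.
Try {BrandLoyalty}:
  P1: blocked at fork node BrandLoyalty ∈ conditioning set.
  P2: blocked at fork node BrandLoyalty ∈ conditioning set.
  P3: blocked at fork node BrandLoyalty ∈ conditioning set.
{BrandLoyalty} contains no descendant of Conversion and blocks every backdoor path.
No other singleton works — e.g. {AdSpend} leaves P3 open — so {BrandLoyalty} is the unique smallest valid adjustment set.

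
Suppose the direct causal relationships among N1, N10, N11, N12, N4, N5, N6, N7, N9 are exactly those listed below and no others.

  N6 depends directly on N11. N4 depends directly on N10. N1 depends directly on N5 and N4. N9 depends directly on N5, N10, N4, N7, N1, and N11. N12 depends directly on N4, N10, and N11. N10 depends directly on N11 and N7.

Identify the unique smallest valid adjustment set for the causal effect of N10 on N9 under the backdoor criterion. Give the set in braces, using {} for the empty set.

{N11, N7}

Variables eligible for adjustment (non-descendants of N10, excluding N10 and N9): {N11, N5, N6, N7}.
Backdoor paths from N10 to N9:
  P1: N10 <- N7 -> N9
  P2: N10 <- N11 -> N9
  P3: N10 <- N11 -> N12 <- N4 -> N1 <- N5 -> N9
  P4: N10 <- N11 -> N12 <- N4 -> N1 -> N9
  P5: N10 <- N11 -> N12 <- N4 -> N9
The empty set is not sufficient: P1 (N10 <- N7 -> N9) has no collider blocking it and no conditioned non-collider, so it is open.
Try {N11, N7}:
  P1: blocked at fork node N7 ∈ conditioning set.
  P2: blocked at fork node N11 ∈ conditioning set.
  P3: blocked at fork node N11 ∈ conditioning set.
  P4: blocked at fork node N11 ∈ conditioning set.
  P5: blocked at fork node N11 ∈ conditioning set.
{N11, N7} contains no descendant of N10 and blocks every backdoor path.
Every element of {N11, N7} is needed (dropping N11 leaves P2 open; dropping N7 leaves P1 open), so no proper subset is valid.
Among all size-2 subsets of the eligible variables, only {N11, N7} blocks every backdoor path, so it is the unique smallest valid adjustment set.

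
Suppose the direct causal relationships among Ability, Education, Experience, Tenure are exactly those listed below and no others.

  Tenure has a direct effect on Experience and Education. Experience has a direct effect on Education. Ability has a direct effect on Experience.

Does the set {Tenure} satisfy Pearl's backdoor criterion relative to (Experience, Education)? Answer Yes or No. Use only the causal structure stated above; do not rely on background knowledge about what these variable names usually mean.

Backdoor paths from Experience to Education (paths whose first edge points into Experience):
  P1: Experience <- Tenure -> Education
Condition 1 (no descendant of Experience in the set): holds — descendants of Experience are {Education}; none are in {Tenure}.
Condition 2 (every backdoor path blocked by {Tenure}):
  P1: blocked at fork node Tenure ∈ conditioning set.
{Tenure} satisfies the backdoor criterion.

Yes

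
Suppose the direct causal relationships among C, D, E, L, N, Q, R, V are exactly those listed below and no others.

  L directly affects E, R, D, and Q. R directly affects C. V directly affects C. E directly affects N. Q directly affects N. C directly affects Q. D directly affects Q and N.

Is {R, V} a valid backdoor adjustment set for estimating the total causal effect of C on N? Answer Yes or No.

Backdoor paths from C to N (paths whose first edge points into C):
  P1: C <- R <- L -> E -> N
  P2: C <- R <- L -> D -> Q -> N
  P3: C <- R <- L -> D -> N
  P4: C <- R <- L -> Q <- D -> N
  P5: C <- R <- L -> Q -> N
Condition 1 (no descendant of C in the set): holds — descendants of C are {N, Q}; none are in {R, V}.
Condition 2 (every backdoor path blocked by {R, V}):
  P1: blocked at chain node R ∈ conditioning set.
  P2: blocked at chain node R ∈ conditioning set.
  P3: blocked at chain node R ∈ conditioning set.
  P4: blocked at chain node R ∈ conditioning set.
  P5: blocked at chain node R ∈ conditioning set.
{R, V} satisfies the backdoor criterion.

Yes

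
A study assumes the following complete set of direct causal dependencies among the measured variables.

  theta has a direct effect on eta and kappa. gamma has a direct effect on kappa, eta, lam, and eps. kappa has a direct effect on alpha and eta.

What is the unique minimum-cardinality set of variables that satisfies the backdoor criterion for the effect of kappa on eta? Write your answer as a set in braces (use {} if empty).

Variables eligible for adjustment (non-descendants of kappa, excluding kappa and eta): {eps, gamma, lam, theta}.
Backdoor paths from kappa to eta:
  P1: kappa <- gamma -> eta
  P2: kappa <- theta -> eta
The empty set is not sufficient: P1 (kappa <- gamma -> eta) has no collider blocking it and no conditioned non-collider, so it is open.
Try {gamma, theta}:
  P1: blocked at fork node gamma ∈ conditioning set.
  P2: blocked at fork node theta ∈ conditioning set.
{gamma, theta} contains no descendant of kappa and blocks every backdoor path.
Every element of {gamma, theta} is needed (dropping gamma leaves P1 open; dropping theta leaves P2 open), so no proper subset is valid.
Among all size-2 subsets of the eligible variables, only {gamma, theta} blocks every backdoor path, so it is the unique smallest valid adjustment set.

{gamma, theta}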